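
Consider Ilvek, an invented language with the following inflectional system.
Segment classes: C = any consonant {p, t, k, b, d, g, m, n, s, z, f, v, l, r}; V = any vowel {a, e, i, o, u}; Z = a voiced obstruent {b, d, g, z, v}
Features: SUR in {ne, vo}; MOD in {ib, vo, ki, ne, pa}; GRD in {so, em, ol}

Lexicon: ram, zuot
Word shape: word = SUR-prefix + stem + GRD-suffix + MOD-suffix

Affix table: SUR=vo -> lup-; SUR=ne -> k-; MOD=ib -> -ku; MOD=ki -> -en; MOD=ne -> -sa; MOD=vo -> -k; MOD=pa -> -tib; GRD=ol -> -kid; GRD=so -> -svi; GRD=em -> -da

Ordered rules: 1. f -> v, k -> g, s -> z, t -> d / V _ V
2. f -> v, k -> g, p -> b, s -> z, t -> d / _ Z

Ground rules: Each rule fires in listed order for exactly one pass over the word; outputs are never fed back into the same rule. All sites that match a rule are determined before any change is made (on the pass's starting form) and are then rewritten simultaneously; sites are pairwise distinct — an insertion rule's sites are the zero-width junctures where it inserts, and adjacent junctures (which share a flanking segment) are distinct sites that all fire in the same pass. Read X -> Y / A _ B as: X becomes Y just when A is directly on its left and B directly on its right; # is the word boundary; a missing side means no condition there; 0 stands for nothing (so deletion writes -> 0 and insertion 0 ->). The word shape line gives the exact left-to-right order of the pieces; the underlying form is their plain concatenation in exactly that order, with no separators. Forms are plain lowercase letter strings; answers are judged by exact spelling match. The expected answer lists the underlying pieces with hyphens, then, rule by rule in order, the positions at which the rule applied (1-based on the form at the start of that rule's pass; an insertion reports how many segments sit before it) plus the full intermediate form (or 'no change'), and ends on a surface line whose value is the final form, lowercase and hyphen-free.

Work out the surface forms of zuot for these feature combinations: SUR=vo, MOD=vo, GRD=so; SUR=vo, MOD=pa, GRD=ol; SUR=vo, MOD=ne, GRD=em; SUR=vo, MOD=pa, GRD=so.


cell SUR=vo, MOD=vo, GRD=so:
underlying: lup-zuot-svi-k
1. f -> v, k -> g, s -> z, t -> d / V _ V: no change
2. f -> v, k -> g, p -> b, s -> z, t -> d / _ Z: fires at position(s) 3, 8: lubzuotzvik
surface: lubzuotzvik

cell SUR=vo, MOD=pa, GRD=ol:
underlying: lup-zuot-kid-tib
1. f -> v, k -> g, s -> z, t -> d / V _ V: no change
2. f -> v, k -> g, p -> b, s -> z, t -> d / _ Z: fires at position(s) 3: lubzuotkidtib
surface: lubzuotkidtib

cell SUR=vo, MOD=ne, GRD=em:
underlying: lup-zuot-da-sa
1. f -> v, k -> g, s -> z, t -> d / V _ V: fires at position(s) 10: lupzuotdaza
2. f -> v, k -> g, p -> b, s -> z, t -> d / _ Z: fires at position(s) 3, 7: lubzuoddaza
surface: lubzuoddaza

cell SUR=vo, MOD=pa, GRD=so:
underlying: lup-zuot-svi-tib
1. f -> v, k -> g, s -> z, t -> d / V _ V: fires at position(s) 11: lupzuotsvidib
2. f -> v, k -> g, p -> b, s -> z, t -> d / _ Z: fires at position(s) 3, 8: lubzuotzvidib
surface: lubzuotzvidib


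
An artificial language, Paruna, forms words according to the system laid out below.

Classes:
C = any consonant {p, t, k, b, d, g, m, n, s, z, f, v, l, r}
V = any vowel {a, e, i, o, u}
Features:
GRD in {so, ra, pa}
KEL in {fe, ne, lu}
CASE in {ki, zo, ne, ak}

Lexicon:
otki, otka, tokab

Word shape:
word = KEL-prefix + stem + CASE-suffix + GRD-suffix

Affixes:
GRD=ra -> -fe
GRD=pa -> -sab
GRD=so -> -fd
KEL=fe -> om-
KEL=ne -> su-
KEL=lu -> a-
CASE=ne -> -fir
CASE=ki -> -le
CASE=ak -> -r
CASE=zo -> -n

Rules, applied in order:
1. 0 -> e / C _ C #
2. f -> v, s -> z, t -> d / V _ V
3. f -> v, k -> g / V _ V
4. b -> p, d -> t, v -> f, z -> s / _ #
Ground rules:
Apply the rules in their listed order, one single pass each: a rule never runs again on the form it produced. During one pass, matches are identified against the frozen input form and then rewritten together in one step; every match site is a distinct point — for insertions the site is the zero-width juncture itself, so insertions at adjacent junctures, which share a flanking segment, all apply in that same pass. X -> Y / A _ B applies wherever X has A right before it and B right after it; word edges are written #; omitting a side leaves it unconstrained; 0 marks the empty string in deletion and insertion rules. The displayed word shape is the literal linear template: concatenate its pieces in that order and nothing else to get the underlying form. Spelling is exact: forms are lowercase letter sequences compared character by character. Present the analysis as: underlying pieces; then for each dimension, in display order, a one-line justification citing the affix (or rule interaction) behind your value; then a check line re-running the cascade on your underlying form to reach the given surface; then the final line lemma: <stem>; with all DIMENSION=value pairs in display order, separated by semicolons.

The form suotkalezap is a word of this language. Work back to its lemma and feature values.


underlying: su-otka-le-sab
GRD=pa - signalled by the affix -sab
KEL=ne - signalled by the affix su-
CASE=ki - signalled by the affix -le
check: suotkalesab -> suotkalesab -> suotkalezab -> suotkalezab -> suotkalezap
lemma: otka; GRD=pa; KEL=ne; CASE=ki


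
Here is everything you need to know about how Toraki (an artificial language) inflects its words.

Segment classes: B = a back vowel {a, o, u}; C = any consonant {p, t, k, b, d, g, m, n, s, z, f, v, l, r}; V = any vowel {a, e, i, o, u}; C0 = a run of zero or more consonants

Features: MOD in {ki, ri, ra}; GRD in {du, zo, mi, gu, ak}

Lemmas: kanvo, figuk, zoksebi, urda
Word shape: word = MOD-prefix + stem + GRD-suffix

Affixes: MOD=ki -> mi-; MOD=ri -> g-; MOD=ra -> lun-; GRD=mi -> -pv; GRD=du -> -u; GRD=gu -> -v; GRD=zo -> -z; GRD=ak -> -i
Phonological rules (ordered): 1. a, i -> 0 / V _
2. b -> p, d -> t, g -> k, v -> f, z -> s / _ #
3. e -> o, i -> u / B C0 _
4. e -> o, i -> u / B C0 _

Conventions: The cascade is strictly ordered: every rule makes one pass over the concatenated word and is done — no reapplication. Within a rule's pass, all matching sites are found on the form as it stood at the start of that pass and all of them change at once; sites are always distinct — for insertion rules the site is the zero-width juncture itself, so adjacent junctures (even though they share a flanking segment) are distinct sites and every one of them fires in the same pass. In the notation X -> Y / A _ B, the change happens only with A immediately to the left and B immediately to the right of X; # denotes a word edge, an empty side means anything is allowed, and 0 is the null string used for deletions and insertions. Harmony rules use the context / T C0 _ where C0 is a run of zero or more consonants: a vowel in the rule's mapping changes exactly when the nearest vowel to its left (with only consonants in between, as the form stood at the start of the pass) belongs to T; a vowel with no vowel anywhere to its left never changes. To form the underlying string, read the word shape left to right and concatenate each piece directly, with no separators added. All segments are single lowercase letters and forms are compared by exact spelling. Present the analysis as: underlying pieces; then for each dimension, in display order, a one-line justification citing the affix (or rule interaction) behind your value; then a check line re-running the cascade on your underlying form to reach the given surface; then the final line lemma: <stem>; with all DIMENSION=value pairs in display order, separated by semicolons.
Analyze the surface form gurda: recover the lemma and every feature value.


underlying: g-urda-i
MOD=ri - signalled by the affix g-
GRD=ak - signalled by the affix -i
check: gurdai -> gurda -> gurda -> gurda -> gurda
lemma: urda; MOD=ri; GRD=ak


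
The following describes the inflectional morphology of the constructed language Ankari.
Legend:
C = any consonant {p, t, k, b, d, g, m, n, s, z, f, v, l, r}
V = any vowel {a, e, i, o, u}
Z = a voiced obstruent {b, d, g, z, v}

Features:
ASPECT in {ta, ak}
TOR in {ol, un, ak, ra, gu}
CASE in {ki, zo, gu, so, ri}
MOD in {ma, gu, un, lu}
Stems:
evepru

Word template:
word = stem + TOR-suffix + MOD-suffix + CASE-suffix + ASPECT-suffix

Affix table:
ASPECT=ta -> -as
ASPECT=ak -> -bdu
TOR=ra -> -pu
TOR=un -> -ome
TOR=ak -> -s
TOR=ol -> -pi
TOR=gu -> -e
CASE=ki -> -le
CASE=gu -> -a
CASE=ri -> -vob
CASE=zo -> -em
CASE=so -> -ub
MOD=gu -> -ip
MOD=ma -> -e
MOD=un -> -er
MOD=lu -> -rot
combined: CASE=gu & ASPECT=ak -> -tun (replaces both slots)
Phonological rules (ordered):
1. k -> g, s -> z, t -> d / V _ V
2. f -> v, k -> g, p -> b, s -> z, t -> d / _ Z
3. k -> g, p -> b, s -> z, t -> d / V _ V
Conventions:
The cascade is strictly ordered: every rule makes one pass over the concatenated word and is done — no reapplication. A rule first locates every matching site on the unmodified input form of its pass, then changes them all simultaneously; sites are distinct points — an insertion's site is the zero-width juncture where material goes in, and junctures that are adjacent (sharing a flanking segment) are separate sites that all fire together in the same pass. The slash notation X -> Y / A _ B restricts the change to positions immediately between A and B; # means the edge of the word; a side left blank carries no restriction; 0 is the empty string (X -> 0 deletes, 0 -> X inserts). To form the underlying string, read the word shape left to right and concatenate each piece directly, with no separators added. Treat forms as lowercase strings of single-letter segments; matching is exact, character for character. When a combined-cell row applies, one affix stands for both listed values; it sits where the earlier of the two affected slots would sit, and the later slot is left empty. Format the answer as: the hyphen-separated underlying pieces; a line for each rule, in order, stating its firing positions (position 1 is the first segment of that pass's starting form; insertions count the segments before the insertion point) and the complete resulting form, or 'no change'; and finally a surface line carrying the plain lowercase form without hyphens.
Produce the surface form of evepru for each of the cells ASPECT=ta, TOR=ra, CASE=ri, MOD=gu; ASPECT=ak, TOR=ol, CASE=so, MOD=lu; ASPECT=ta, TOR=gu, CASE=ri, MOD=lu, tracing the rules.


cell ASPECT=ta, TOR=ra, CASE=ri, MOD=gu:
underlying: evepru-pu-ip-vob-as
1. k -> g, s -> z, t -> d / V _ V: no change
2. f -> v, k -> g, p -> b, s -> z, t -> d / _ Z: fires at position(s) 10: eveprupuibvobas
3. k -> g, p -> b, s -> z, t -> d / V _ V: fires at position(s) 7: eveprubuibvobas
surface: eveprubuibvobas

cell ASPECT=ak, TOR=ol, CASE=so, MOD=lu:
underlying: evepru-pi-rot-ub-bdu
1. k -> g, s -> z, t -> d / V _ V: fires at position(s) 11: eveprupirodubbdu
2. f -> v, k -> g, p -> b, s -> z, t -> d / _ Z: no change
3. k -> g, p -> b, s -> z, t -> d / V _ V: fires at position(s) 7: eveprubirodubbdu
surface: eveprubirodubbdu

cell ASPECT=ta, TOR=gu, CASE=ri, MOD=lu:
underlying: evepru-e-rot-vob-as
1. k -> g, s -> z, t -> d / V _ V: no change
2. f -> v, k -> g, p -> b, s -> z, t -> d / _ Z: fires at position(s) 10: evepruerodvobas
3. k -> g, p -> b, s -> z, t -> d / V _ V: no change
surface: evepruerodvobas


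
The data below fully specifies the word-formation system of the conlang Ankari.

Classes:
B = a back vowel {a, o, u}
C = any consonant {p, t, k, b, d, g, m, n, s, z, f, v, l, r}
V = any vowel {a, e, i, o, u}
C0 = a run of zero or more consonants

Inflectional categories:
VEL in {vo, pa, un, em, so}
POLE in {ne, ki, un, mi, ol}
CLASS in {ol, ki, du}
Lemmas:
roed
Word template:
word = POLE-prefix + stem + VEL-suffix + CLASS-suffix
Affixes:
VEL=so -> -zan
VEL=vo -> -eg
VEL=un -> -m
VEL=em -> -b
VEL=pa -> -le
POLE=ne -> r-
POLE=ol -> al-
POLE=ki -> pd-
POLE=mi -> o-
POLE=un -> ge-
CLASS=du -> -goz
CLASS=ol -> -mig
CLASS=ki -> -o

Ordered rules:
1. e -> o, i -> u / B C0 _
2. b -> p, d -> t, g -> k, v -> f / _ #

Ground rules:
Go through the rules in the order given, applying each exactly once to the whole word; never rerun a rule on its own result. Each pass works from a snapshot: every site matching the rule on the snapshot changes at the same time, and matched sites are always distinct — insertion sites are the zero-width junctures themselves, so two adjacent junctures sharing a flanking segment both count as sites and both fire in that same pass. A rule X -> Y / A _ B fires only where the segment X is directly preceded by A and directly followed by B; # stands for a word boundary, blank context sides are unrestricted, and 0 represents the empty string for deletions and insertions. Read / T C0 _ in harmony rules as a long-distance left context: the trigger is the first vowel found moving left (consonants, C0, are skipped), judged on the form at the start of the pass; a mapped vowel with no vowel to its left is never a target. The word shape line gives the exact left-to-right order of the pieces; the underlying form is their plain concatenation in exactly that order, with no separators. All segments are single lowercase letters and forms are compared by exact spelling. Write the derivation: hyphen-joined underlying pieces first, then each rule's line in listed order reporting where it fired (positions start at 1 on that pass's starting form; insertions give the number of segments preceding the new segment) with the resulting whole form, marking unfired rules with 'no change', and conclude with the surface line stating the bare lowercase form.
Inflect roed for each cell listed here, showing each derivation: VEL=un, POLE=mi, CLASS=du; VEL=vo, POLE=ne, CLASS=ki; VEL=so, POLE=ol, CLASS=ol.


cell VEL=un, POLE=mi, CLASS=du:
underlying: o-roed-m-goz
1. e -> o, i -> u / B C0 _: fires at position(s) 4: oroodmgoz
2. b -> p, d -> t, g -> k, v -> f / _ #: no change
surface: oroodmgoz

cell VEL=vo, POLE=ne, CLASS=ki:
underlying: r-roed-eg-o
1. e -> o, i -> u / B C0 _: fires at position(s) 4: rroodego
2. b -> p, d -> t, g -> k, v -> f / _ #: no change
surface: rroodego

cell VEL=so, POLE=ol, CLASS=ol:
underlying: al-roed-zan-mig
1. e -> o, i -> u / B C0 _: fires at position(s) 5, 11: alroodzanmug
2. b -> p, d -> t, g -> k, v -> f / _ #: fires at position(s) 12: alroodzanmuk
surface: alroodzanmuk


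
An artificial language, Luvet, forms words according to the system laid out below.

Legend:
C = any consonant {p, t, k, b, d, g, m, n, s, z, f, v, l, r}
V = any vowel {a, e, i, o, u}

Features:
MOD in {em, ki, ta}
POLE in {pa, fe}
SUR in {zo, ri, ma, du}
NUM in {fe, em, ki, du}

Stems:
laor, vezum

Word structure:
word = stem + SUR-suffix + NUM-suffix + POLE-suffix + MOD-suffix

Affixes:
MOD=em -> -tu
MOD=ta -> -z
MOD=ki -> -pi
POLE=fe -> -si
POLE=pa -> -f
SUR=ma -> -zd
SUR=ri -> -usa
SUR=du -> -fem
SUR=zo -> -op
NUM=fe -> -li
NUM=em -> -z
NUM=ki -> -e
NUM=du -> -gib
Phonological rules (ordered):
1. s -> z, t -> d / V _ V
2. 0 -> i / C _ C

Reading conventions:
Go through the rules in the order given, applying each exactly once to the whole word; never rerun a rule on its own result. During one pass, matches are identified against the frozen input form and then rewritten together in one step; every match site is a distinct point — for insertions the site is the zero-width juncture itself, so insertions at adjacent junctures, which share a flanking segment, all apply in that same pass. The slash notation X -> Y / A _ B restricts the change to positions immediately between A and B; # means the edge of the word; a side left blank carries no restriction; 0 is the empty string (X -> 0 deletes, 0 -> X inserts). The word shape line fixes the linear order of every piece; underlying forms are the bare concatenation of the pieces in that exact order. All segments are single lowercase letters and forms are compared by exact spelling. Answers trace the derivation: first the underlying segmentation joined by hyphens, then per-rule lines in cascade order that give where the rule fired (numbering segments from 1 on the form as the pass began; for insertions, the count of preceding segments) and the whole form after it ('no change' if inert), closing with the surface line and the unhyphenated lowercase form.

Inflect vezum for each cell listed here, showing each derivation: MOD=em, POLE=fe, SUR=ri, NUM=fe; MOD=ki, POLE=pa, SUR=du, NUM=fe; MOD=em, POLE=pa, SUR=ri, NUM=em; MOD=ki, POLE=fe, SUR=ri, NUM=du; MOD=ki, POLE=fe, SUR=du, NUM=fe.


cell MOD=em, POLE=fe, SUR=ri, NUM=fe:
underlying: vezum-usa-li-si-tu
1. s -> z, t -> d / V _ V: fires at position(s) 7, 11, 13: vezumuzalizidu
2. 0 -> i / C _ C: no change
surface: vezumuzalizidu

cell MOD=ki, POLE=pa, SUR=du, NUM=fe:
underlying: vezum-fem-li-f-pi
1. s -> z, t -> d / V _ V: no change
2. 0 -> i / C _ C: inserts after position(s) 5, 8, 11: vezumifemilifipi
surface: vezumifemilifipi

cell MOD=em, POLE=pa, SUR=ri, NUM=em:
underlying: vezum-usa-z-f-tu
1. s -> z, t -> d / V _ V: fires at position(s) 7: vezumuzazftu
2. 0 -> i / C _ C: inserts after position(s) 9, 10: vezumuzazifitu
surface: vezumuzazifitu

cell MOD=ki, POLE=fe, SUR=ri, NUM=du:
underlying: vezum-usa-gib-si-pi
1. s -> z, t -> d / V _ V: fires at position(s) 7: vezumuzagibsipi
2. 0 -> i / C _ C: inserts after position(s) 11: vezumuzagibisipi
surface: vezumuzagibisipi

cell MOD=ki, POLE=fe, SUR=du, NUM=fe:
underlying: vezum-fem-li-si-pi
1. s -> z, t -> d / V _ V: fires at position(s) 11: vezumfemlizipi
2. 0 -> i / C _ C: inserts after position(s) 5, 8: vezumifemilizipi
surface: vezumifemilizipi


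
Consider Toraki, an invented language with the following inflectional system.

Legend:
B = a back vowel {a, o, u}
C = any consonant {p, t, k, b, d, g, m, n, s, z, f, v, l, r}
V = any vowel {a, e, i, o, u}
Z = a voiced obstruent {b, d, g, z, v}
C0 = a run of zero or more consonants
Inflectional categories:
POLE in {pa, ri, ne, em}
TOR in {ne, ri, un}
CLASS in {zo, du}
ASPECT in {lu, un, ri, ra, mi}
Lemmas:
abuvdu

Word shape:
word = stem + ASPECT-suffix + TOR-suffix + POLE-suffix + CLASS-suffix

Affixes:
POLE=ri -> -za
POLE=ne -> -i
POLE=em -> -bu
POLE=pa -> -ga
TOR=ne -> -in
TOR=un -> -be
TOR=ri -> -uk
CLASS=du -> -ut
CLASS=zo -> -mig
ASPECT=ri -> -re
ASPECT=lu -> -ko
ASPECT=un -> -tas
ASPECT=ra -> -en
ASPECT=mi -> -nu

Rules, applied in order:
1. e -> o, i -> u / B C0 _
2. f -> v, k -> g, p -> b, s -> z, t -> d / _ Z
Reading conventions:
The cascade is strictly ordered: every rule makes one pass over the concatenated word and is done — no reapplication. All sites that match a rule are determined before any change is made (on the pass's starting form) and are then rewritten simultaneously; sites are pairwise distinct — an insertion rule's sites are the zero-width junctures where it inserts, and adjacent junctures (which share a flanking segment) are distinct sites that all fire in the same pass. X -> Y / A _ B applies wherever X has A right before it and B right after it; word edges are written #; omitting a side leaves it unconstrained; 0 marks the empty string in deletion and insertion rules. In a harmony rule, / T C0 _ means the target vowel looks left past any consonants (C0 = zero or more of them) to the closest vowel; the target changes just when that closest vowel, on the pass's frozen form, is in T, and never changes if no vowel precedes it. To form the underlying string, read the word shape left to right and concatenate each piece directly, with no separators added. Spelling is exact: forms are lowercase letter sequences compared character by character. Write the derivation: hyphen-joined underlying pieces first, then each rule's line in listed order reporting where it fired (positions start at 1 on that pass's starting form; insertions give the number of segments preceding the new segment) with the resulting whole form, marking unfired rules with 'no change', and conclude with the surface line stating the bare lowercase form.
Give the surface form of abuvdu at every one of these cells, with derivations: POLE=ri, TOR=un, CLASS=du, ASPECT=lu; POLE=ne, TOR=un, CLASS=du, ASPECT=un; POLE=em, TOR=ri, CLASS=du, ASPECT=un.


cell POLE=ri, TOR=un, CLASS=du, ASPECT=lu:
underlying: abuvdu-ko-be-za-ut
1. e -> o, i -> u / B C0 _: fires at position(s) 10: abuvdukobozaut
2. f -> v, k -> g, p -> b, s -> z, t -> d / _ Z: no change
surface: abuvdukobozaut

cell POLE=ne, TOR=un, CLASS=du, ASPECT=un:
underlying: abuvdu-tas-be-i-ut
1. e -> o, i -> u / B C0 _: fires at position(s) 11: abuvdutasboiut
2. f -> v, k -> g, p -> b, s -> z, t -> d / _ Z: fires at position(s) 9: abuvdutazboiut
surface: abuvdutazboiut

cell POLE=em, TOR=ri, CLASS=du, ASPECT=un:
underlying: abuvdu-tas-uk-bu-ut
1. e -> o, i -> u / B C0 _: no change
2. f -> v, k -> g, p -> b, s -> z, t -> d / _ Z: fires at position(s) 11: abuvdutasugbuut
surface: abuvdutasugbuut


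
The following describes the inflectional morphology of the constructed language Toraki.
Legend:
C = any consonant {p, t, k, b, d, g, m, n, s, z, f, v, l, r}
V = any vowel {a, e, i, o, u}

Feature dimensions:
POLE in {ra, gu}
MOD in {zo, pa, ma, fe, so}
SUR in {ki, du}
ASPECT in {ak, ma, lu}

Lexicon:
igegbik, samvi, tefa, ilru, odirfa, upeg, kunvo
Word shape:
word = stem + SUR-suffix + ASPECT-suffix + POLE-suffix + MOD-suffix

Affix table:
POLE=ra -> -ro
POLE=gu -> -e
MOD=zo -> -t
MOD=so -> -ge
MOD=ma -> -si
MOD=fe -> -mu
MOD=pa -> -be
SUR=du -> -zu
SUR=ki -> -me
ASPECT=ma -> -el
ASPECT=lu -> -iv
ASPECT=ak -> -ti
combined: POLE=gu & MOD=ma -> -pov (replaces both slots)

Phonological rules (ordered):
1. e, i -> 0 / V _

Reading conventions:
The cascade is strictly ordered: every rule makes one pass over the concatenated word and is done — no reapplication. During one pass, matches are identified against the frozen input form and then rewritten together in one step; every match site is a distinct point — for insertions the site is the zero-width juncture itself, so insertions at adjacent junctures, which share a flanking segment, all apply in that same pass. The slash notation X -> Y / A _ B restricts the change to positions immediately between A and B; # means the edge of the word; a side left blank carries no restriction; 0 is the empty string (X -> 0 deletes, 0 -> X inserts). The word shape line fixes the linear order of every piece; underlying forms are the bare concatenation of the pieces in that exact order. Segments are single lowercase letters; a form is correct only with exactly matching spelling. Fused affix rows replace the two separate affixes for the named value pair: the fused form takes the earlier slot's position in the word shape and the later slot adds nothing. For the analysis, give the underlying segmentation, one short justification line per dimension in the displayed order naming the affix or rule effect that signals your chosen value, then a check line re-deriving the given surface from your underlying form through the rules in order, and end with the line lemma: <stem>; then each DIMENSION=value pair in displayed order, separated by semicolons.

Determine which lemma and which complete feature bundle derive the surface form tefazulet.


underlying: tefa-zu-el-e-t
POLE=gu - signalled by the affix -e
MOD=zo - signalled by the affix -t
SUR=du - signalled by the affix -zu
ASPECT=ma - signalled by the affix -el
check: tefazuelet -> tefazulet
lemma: tefa; POLE=gu; MOD=zo; SUR=du; ASPECT=ma


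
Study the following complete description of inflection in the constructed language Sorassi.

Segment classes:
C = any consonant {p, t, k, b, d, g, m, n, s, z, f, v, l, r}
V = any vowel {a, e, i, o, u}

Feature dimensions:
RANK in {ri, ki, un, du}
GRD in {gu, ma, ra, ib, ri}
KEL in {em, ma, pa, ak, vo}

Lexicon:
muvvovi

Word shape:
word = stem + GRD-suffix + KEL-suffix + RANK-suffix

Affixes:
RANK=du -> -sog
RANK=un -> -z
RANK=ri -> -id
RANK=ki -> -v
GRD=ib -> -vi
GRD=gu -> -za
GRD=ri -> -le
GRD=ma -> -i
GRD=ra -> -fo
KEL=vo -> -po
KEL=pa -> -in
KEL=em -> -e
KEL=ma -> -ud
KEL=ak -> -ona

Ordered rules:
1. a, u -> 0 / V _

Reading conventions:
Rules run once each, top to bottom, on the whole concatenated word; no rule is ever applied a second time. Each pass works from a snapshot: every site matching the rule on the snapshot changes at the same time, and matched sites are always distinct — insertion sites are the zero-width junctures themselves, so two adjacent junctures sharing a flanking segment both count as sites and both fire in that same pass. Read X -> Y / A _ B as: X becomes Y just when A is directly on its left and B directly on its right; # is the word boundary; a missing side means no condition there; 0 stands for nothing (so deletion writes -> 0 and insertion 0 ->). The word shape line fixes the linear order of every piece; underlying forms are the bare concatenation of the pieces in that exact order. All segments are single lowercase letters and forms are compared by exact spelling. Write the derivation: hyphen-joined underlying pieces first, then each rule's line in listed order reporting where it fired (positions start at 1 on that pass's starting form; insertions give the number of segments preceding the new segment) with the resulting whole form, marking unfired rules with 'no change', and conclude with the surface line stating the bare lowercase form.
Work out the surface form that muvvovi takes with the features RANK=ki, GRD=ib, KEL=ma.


underlying: muvvovi-vi-ud-v
1. a, u -> 0 / V _: fires at position(s) 10: muvvovividv
surface: muvvovividv


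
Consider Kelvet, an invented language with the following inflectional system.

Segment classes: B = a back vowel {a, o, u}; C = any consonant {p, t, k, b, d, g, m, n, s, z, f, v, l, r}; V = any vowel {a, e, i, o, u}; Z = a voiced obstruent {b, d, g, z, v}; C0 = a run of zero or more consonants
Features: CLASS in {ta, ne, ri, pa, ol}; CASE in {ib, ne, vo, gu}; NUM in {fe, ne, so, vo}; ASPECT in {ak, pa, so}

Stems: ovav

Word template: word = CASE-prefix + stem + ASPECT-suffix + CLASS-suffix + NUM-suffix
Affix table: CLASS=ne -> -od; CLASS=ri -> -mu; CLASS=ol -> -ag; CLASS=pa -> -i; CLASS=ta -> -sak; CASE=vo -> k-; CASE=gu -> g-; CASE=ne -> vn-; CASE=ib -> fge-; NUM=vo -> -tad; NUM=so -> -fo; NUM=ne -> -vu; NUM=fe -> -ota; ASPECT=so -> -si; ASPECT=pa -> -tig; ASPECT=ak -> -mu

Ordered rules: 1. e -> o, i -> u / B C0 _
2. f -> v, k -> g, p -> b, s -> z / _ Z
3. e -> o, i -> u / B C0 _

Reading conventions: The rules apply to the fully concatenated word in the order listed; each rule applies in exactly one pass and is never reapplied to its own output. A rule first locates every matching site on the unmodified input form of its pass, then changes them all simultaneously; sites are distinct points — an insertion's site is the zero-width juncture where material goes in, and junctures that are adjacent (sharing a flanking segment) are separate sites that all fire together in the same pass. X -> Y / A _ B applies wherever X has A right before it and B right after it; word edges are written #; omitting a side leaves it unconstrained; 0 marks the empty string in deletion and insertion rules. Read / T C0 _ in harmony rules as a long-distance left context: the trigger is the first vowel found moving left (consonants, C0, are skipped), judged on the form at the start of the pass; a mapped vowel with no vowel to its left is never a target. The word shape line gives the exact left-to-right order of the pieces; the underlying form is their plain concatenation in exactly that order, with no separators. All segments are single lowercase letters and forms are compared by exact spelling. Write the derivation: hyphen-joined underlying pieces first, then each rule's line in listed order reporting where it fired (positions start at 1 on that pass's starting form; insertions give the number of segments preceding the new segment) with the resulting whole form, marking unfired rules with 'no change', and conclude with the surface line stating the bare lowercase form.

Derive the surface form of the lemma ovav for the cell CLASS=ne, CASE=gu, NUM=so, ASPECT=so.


underlying: g-ovav-si-od-fo
1. e -> o, i -> u / B C0 _: fires at position(s) 7: govavsuodfo
2. f -> v, k -> g, p -> b, s -> z / _ Z: no change
3. e -> o, i -> u / B C0 _: no change
surface: govavsuodfo


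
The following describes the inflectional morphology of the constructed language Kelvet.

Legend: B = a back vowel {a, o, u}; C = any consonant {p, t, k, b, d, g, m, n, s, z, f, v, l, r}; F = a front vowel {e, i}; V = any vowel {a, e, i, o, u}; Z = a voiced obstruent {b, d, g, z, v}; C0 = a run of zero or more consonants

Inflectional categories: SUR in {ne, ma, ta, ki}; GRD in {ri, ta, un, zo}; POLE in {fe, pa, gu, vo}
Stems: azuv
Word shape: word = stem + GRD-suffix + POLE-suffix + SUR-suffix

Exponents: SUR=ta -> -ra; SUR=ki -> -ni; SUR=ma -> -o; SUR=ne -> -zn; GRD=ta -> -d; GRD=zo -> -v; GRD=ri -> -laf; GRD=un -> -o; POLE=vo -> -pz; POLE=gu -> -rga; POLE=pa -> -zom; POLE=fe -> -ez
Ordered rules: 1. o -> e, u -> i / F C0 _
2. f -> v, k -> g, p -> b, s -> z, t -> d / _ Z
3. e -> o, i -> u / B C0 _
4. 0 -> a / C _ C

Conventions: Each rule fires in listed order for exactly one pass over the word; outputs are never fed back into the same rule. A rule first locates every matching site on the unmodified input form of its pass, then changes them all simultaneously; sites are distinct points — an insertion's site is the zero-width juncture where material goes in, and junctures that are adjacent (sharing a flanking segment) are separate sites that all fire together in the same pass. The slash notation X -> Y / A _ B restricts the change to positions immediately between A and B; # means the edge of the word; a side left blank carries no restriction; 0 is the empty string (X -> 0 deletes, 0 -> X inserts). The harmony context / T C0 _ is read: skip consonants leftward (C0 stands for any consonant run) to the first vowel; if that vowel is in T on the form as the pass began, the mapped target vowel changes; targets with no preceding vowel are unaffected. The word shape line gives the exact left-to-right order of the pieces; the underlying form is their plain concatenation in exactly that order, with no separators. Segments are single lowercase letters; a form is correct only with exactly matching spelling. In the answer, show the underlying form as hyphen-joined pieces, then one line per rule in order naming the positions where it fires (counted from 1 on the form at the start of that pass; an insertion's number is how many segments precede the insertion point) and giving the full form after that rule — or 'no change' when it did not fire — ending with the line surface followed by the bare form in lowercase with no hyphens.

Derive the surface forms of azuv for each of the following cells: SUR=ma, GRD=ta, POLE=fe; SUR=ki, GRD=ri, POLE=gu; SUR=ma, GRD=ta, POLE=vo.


cell SUR=ma, GRD=ta, POLE=fe:
underlying: azuv-d-ez-o
1. o -> e, u -> i / F C0 _: fires at position(s) 8: azuvdeze
2. f -> v, k -> g, p -> b, s -> z, t -> d / _ Z: no change
3. e -> o, i -> u / B C0 _: fires at position(s) 6: azuvdoze
4. 0 -> a / C _ C: inserts after position(s) 4: azuvadoze
surface: azuvadoze

cell SUR=ki, GRD=ri, POLE=gu:
underlying: azuv-laf-rga-ni
1. o -> e, u -> i / F C0 _: no change
2. f -> v, k -> g, p -> b, s -> z, t -> d / _ Z: no change
3. e -> o, i -> u / B C0 _: fires at position(s) 12: azuvlafrganu
4. 0 -> a / C _ C: inserts after position(s) 4, 7, 8: azuvalafaraganu
surface: azuvalafaraganu

cell SUR=ma, GRD=ta, POLE=vo:
underlying: azuv-d-pz-o
1. o -> e, u -> i / F C0 _: no change
2. f -> v, k -> g, p -> b, s -> z, t -> d / _ Z: fires at position(s) 6: azuvdbzo
3. e -> o, i -> u / B C0 _: no change
4. 0 -> a / C _ C: inserts after position(s) 4, 5, 6: azuvadabazo
surface: azuvadabazo


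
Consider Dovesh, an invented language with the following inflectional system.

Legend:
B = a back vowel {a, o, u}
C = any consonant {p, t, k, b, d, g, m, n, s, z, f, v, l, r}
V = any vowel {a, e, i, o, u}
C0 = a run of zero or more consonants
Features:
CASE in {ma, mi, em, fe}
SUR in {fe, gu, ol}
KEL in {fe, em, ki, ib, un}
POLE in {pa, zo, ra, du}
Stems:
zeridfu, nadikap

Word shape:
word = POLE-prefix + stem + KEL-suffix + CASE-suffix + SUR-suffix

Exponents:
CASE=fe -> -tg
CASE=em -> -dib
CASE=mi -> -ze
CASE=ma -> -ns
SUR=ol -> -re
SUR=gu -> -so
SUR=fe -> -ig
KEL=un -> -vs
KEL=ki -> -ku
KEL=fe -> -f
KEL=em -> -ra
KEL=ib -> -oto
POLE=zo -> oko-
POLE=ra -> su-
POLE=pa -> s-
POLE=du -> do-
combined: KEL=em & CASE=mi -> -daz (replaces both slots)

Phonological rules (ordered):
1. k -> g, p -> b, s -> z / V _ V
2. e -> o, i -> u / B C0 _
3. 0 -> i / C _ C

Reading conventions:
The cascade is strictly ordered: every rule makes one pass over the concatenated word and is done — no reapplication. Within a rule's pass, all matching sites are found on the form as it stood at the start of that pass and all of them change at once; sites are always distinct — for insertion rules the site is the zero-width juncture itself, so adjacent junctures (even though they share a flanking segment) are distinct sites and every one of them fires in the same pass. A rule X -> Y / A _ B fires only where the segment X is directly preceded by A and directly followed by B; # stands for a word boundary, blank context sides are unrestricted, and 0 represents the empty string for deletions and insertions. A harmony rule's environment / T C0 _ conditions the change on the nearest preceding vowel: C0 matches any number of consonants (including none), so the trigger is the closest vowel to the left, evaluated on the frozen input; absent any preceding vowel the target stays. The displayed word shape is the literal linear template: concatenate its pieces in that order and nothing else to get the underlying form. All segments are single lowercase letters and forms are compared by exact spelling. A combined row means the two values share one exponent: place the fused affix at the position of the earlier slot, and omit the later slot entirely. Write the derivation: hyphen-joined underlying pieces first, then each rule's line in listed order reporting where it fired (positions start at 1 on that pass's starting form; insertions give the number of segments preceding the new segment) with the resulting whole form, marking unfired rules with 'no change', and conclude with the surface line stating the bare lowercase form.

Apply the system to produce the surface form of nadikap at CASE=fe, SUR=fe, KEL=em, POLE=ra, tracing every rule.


underlying: su-nadikap-ra-tg-ig
1. k -> g, p -> b, s -> z / V _ V: fires at position(s) 7: sunadigapratgig
2. e -> o, i -> u / B C0 _: fires at position(s) 6, 14: sunadugapratgug
3. 0 -> i / C _ C: inserts after position(s) 9, 12: sunadugapiratigug
surface: sunadugapiratigug


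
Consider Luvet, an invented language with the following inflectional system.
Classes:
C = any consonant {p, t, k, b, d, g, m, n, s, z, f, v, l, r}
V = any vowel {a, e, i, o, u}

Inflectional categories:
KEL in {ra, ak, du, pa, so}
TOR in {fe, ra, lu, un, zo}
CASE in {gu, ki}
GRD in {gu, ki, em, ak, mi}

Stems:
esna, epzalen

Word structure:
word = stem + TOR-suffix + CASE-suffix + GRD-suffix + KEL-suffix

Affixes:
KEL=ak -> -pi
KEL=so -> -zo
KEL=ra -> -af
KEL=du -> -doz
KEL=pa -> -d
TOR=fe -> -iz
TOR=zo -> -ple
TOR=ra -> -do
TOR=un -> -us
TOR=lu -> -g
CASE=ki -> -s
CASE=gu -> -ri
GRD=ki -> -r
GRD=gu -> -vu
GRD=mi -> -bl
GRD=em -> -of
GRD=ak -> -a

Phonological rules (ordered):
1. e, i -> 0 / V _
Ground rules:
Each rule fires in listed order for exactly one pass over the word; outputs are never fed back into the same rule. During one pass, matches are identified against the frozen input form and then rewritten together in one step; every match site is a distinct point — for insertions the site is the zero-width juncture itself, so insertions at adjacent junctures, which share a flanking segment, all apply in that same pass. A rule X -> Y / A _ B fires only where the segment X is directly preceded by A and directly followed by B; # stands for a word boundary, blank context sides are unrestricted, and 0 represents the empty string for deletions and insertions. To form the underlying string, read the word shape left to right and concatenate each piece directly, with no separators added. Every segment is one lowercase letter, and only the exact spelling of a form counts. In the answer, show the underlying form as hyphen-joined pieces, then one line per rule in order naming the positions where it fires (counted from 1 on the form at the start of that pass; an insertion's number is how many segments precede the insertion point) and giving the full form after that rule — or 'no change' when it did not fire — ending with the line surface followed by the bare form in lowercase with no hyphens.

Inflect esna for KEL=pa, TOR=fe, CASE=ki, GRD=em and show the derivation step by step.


underlying: esna-iz-s-of-d
1. e, i -> 0 / V _: fires at position(s) 5: esnazsofd
surface: esnazsofd


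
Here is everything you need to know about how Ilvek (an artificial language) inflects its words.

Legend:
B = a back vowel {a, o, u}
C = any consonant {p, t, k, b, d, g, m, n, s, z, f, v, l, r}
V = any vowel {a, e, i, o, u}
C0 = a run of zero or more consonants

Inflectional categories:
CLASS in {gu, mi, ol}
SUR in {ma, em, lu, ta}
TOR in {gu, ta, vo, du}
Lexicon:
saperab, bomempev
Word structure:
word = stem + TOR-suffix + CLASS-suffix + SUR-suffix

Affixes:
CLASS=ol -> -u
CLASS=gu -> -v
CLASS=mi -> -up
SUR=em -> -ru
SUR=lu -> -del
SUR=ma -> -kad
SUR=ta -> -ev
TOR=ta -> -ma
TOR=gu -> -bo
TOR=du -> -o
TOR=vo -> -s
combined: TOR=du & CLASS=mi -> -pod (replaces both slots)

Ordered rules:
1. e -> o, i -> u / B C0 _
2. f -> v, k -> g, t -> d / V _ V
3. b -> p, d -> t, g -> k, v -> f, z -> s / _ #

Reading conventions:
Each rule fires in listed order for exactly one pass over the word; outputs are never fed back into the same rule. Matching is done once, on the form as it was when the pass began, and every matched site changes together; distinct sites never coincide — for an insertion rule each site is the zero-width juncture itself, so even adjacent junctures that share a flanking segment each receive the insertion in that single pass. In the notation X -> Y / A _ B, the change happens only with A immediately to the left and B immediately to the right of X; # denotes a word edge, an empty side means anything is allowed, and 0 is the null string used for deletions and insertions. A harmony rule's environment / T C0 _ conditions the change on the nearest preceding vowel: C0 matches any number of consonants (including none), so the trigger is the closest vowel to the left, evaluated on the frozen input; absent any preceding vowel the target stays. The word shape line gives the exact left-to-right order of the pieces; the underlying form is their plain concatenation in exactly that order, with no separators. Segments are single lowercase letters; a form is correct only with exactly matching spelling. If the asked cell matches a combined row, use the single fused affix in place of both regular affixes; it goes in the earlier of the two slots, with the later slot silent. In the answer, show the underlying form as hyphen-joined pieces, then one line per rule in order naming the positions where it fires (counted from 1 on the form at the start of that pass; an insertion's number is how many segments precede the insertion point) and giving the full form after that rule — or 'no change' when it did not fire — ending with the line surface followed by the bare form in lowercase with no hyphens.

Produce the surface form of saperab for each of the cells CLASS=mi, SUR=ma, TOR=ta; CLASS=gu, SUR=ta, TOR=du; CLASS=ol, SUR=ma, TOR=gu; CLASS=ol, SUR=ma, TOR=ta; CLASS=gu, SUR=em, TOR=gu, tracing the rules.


cell CLASS=mi, SUR=ma, TOR=ta:
underlying: saperab-ma-up-kad
1. e -> o, i -> u / B C0 _: fires at position(s) 4: saporabmaupkad
2. f -> v, k -> g, t -> d / V _ V: no change
3. b -> p, d -> t, g -> k, v -> f, z -> s / _ #: fires at position(s) 14: saporabmaupkat
surface: saporabmaupkat

cell CLASS=gu, SUR=ta, TOR=du:
underlying: saperab-o-v-ev
1. e -> o, i -> u / B C0 _: fires at position(s) 4, 10: saporabovov
2. f -> v, k -> g, t -> d / V _ V: no change
3. b -> p, d -> t, g -> k, v -> f, z -> s / _ #: fires at position(s) 11: saporabovof
surface: saporabovof

cell CLASS=ol, SUR=ma, TOR=gu:
underlying: saperab-bo-u-kad
1. e -> o, i -> u / B C0 _: fires at position(s) 4: saporabboukad
2. f -> v, k -> g, t -> d / V _ V: fires at position(s) 11: saporabbougad
3. b -> p, d -> t, g -> k, v -> f, z -> s / _ #: fires at position(s) 13: saporabbougat
surface: saporabbougat

cell CLASS=ol, SUR=ma, TOR=ta:
underlying: saperab-ma-u-kad
1. e -> o, i -> u / B C0 _: fires at position(s) 4: saporabmaukad
2. f -> v, k -> g, t -> d / V _ V: fires at position(s) 11: saporabmaugad
3. b -> p, d -> t, g -> k, v -> f, z -> s / _ #: fires at position(s) 13: saporabmaugat
surface: saporabmaugat

cell CLASS=gu, SUR=em, TOR=gu:
underlying: saperab-bo-v-ru
1. e -> o, i -> u / B C0 _: fires at position(s) 4: saporabbovru
2. f -> v, k -> g, t -> d / V _ V: no change
3. b -> p, d -> t, g -> k, v -> f, z -> s / _ #: no change
surface: saporabbovru
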